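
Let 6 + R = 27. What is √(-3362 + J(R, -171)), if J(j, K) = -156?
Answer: I*√3518 ≈ 59.313*I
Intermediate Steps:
R = 21 (R = -6 + 27 = 21)
√(-3362 + J(R, -171)) = √(-3362 - 156) = √(-3518) = I*√3518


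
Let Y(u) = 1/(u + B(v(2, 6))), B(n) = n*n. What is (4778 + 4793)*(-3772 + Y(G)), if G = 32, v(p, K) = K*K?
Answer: -47943196765/1328 ≈ -3.6102e+7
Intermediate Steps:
v(p, K) = K²
B(n) = n²
Y(u) = 1/(1296 + u) (Y(u) = 1/(u + (6²)²) = 1/(u + 36²) = 1/(u + 1296) = 1/(1296 + u))
(4778 + 4793)*(-3772 + Y(G)) = (4778 + 4793)*(-3772 + 1/(1296 + 32)) = 9571*(-3772 + 1/1328) = 9571*(-5009215/1328) = -47943196765/1328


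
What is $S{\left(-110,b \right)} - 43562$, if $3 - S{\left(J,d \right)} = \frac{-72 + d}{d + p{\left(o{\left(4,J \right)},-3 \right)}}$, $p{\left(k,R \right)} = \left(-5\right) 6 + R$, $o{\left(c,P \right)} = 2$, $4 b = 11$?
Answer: $- \frac{5270916}{121} \approx -43561.0$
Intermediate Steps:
$b = \frac{11}{4}$ ($b = \frac{1}{4} \cdot 11 = \frac{11}{4} \approx 2.75$)
$p{\left(k,R \right)} = -30 + R$
$S{\left(J,d \right)} = 3 - \frac{-72 + d}{-33 + d}$ ($S{\left(J,d \right)} = 3 - \frac{-72 + d}{d - 33} = 3 - \frac{-72 + d}{-33 + d}$)
$S{\left(-110,b \right)} - 43562 = \frac{-27 + 2 \cdot \frac{11}{4}}{-33 + \frac{11}{4}} - 43562 = \frac{-27 + \frac{11}{2}}{- \frac{121}{4}} - 43562 = \left(- \frac{4}{121}\right) \left(- \frac{43}{2}\right) - 43562 = \frac{86}{121} - 43562 = - \frac{5270916}{121}$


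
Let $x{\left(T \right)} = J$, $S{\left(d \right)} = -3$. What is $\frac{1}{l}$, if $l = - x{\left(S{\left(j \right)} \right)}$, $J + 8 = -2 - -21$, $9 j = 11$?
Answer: $- \frac{1}{11} \approx -0.090909$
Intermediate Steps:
$j = \frac{11}{9}$ ($j = \frac{1}{9} \cdot 11 = \frac{11}{9} \approx 1.2222$)
$J = 11$ ($J = -8 - -19 = -8 + \left(-2 + 21\right) = -8 + 19 = 11$)
$x{\left(T \right)} = 11$
$l = -11$ ($l = \left(-1\right) 11 = -11$)
$\frac{1}{l} = \frac{1}{-11} = - \frac{1}{11}$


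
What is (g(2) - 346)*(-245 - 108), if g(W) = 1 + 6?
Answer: 119667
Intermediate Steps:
g(W) = 7
(g(2) - 346)*(-245 - 108) = (7 - 346)*(-245 - 108) = -339*(-353) = 119667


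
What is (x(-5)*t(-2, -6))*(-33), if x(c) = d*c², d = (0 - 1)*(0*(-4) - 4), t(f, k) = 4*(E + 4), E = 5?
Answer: -118800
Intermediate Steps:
t(f, k) = 36 (t(f, k) = 4*(5 + 4) = 4*9 = 36)
d = 4 (d = -(0 - 4) = -1*(-4) = 4)
x(c) = 4*c²
(x(-5)*t(-2, -6))*(-33) = ((4*(-5)²)*36)*(-33) = ((4*25)*36)*(-33) = (100*36)*(-33) = 3600*(-33) = -118800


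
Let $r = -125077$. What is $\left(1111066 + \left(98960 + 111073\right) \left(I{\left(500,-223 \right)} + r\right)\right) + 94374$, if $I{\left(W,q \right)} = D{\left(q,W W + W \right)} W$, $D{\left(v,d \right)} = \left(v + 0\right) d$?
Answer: $-5866405483842101$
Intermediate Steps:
$D{\left(v,d \right)} = d v$ ($D{\left(v,d \right)} = v d = d v$)
$I{\left(W,q \right)} = W q \left(W + W^{2}\right)$ ($I{\left(W,q \right)} = \left(W W + W\right) q W = \left(W^{2} + W\right) q W = \left(W + W^{2}\right) q W = q \left(W + W^{2}\right) W = W q \left(W + W^{2}\right)$)
$\left(1111066 + \left(98960 + 111073\right) \left(I{\left(500,-223 \right)} + r\right)\right) + 94374 = \left(1111066 + \left(98960 + 111073\right) \left(- 223 \cdot 500^{2} \left(1 + 500\right) - 125077\right)\right) + 94374 = \left(1111066 + 210033 \left(\left(-223\right) 250000 \cdot 501 - 125077\right)\right) + 94374 = \left(1111066 + 210033 \left(-27930750000 - 125077\right)\right) + 94374 = \left(1111066 + 210033 \left(-27930875077\right)\right) + 94374 = \left(1111066 - 5866405485047541\right) + 94374 = -5866405483936475 + 94374 = -5866405483842101$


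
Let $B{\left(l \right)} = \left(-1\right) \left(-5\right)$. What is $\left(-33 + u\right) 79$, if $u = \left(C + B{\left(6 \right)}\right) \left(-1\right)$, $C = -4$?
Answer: $-2686$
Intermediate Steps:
$B{\left(l \right)} = 5$
$u = -1$ ($u = \left(-4 + 5\right) \left(-1\right) = 1 \left(-1\right) = -1$)
$\left(-33 + u\right) 79 = \left(-33 - 1\right) 79 = \left(-34\right) 79 = -2686$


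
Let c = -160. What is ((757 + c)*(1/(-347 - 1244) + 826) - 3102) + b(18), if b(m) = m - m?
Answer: 779621223/1591 ≈ 4.9002e+5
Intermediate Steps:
b(m) = 0
((757 + c)*(1/(-347 - 1244) + 826) - 3102) + b(18) = ((757 - 160)*(1/(-347 - 1244) + 826) - 3102) + 0 = (597*(1/(-1591) + 826) - 3102) + 0 = (597*(-1/1591 + 826) - 3102) + 0 = (597*(1314165/1591) - 3102) + 0 = (784556505/1591 - 3102) + 0 = 779621223/1591 + 0 = 779621223/1591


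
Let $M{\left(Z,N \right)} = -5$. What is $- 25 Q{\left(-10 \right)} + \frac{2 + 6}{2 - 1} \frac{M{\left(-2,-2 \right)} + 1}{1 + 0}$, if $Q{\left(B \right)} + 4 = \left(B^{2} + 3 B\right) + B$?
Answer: $-1432$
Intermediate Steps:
$Q{\left(B \right)} = -4 + B^{2} + 4 B$ ($Q{\left(B \right)} = -4 + \left(\left(B^{2} + 3 B\right) + B\right) = -4 + \left(B^{2} + 4 B\right) = -4 + B^{2} + 4 B$)
$- 25 Q{\left(-10 \right)} + \frac{2 + 6}{2 - 1} \frac{M{\left(-2,-2 \right)} + 1}{1 + 0} = - 25 \left(-4 + \left(-10\right)^{2} + 4 \left(-10\right)\right) + \frac{2 + 6}{2 - 1} \frac{-5 + 1}{1 + 0} = - 25 \left(-4 + 100 - 40\right) + \frac{8}{1} \left(- \frac{4}{1}\right) = \left(-25\right) 56 + 8 \cdot 1 \left(\left(-4\right) 1\right) = -1400 + 8 \left(-4\right) = -1400 - 32 = -1432$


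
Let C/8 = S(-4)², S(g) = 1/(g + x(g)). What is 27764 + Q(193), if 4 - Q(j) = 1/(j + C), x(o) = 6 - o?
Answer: 48288543/1739 ≈ 27768.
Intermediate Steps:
S(g) = ⅙ (S(g) = 1/(g + (6 - g)) = 1/6 = ⅙)
C = 2/9 (C = 8*(⅙)² = 8*(1/36) = 2/9 ≈ 0.22222)
Q(j) = 4 - 1/(2/9 + j) (Q(j) = 4 - 1/(j + 2/9) = 4 - 1/(2/9 + j))
27764 + Q(193) = 27764 + (-1 + 36*193)/(2 + 9*193) = 27764 + (-1 + 6948)/(2 + 1737) = 27764 + 6947/1739 = 48288543/1739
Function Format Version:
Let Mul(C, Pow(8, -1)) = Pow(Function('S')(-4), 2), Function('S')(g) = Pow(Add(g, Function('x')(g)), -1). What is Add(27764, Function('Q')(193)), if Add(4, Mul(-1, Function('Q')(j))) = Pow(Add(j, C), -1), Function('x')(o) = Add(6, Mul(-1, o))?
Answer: Rational(48288543, 1739) ≈ 27768.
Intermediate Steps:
Function('S')(g) = Rational(1, 6) (Function('S')(g) = Pow(Add(g, Add(6, Mul(-1, g))), -1) = Pow(6, -1) = Rational(1, 6))
C = Rational(2, 9) (C = Mul(8, Pow(Rational(1, 6), 2)) = Mul(8, Rational(1, 36)) = Rational(2, 9) ≈ 0.22222)
Function('Q')(j) = Add(4, Mul(-1, Pow(Add(Rational(2, 9), j), -1))) (Function('Q')(j) = Add(4, Mul(-1, Pow(Add(j, Rational(2, 9)), -1))) = Add(4, Mul(-1, Pow(Add(Rational(2, 9), j), -1))))
Add(27764, Function('Q')(193)) = Add(27764, Mul(Pow(Add(2, Mul(9, 193)), -1), Add(-1, Mul(36, 193)))) = Add(27764, Mul(Pow(Add(2, 1737), -1), Add(-1, 6948))) = Add(27764, Mul(Pow(1739, -1), 6947)) = Add(27764, Mul(Rational(1, 1739), 6947)) = Add(27764, Rational(6947, 1739)) = Rational(48288543, 1739)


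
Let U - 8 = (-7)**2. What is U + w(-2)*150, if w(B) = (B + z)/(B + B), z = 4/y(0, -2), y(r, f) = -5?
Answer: 162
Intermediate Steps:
U = 57 (U = 8 + (-7)**2 = 8 + 49 = 57)
z = -4/5 (z = 4/(-5) = 4*(-1/5) = -4/5 ≈ -0.80000)
w(B) = (-4/5 + B)/(2*B) (w(B) = (B - 4/5)/(B + B) = (-4/5 + B)/((2*B)) = (-4/5 + B)*(1/(2*B)) = (-4/5 + B)/(2*B))
U + w(-2)*150 = 57 + ((1/10)*(-4 + 5*(-2))/(-2))*150 = 57 + ((1/10)*(-1/2)*(-4 - 10))*150 = 57 + ((1/10)*(-1/2)*(-14))*150 = 57 + (7/10)*150 = 57 + 105 = 162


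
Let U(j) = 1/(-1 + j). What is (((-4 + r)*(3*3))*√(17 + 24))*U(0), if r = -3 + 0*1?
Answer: 63*√41 ≈ 403.40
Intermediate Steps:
r = -3 (r = -3 + 0 = -3)
(((-4 + r)*(3*3))*√(17 + 24))*U(0) = (((-4 - 3)*(3*3))*√(17 + 24))/(-1 + 0) = ((-7*9)*√41)/(-1) = -63*√41*(-1) = 63*√41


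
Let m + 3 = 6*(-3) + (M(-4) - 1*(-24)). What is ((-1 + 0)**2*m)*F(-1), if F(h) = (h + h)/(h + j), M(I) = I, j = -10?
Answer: -2/11 ≈ -0.18182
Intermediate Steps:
F(h) = 2*h/(-10 + h) (F(h) = (h + h)/(h - 10) = (2*h)/(-10 + h) = 2*h/(-10 + h))
m = -1 (m = -3 + (6*(-3) + (-4 - 1*(-24))) = -3 + (-18 + (-4 + 24)) = -3 + (-18 + 20) = -3 + 2 = -1)
((-1 + 0)**2*m)*F(-1) = ((-1 + 0)**2*(-1))*(2*(-1)/(-10 - 1)) = ((-1)**2*(-1))*(2*(-1)/(-11)) = (1*(-1))*(2*(-1)*(-1/11)) = -1*2/11 = -2/11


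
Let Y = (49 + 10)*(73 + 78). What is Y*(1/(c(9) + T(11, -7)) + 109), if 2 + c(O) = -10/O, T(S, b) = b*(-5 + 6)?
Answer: 88288190/91 ≈ 9.7020e+5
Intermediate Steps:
T(S, b) = b (T(S, b) = b*1 = b)
c(O) = -2 - 10/O
Y = 8909 (Y = 59*151 = 8909)
Y*(1/(c(9) + T(11, -7)) + 109) = 8909*(1/((-2 - 10/9) - 7) + 109) = 8909*(1/(-28/9 - 7) + 109) = 8909*(1/(-91/9) + 109) = 8909*(-9/91 + 109) = 8909*(9910/91) = 88288190/91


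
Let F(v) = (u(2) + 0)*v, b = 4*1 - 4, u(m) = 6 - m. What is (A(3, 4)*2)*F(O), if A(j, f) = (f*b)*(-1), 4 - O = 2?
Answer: 0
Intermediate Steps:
O = 2 (O = 4 - 1*2 = 4 - 2 = 2)
b = 0 (b = 4 - 4 = 0)
F(v) = 4*v (F(v) = ((6 - 1*2) + 0)*v = ((6 - 2) + 0)*v = (4 + 0)*v = 4*v)
A(j, f) = 0 (A(j, f) = (f*0)*(-1) = 0*(-1) = 0)
(A(3, 4)*2)*F(O) = (0*2)*(4*2) = 0*8 = 0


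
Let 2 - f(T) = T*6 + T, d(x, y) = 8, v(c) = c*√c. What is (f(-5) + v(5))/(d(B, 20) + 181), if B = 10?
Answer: 37/189 + 5*√5/189 ≈ 0.25492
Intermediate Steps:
v(c) = c^(3/2)
f(T) = 2 - 7*T (f(T) = 2 - (T*6 + T) = 2 - (6*T + T) = 2 - 7*T)
(f(-5) + v(5))/(d(B, 20) + 181) = ((2 - 7*(-5)) + 5^(3/2))/(8 + 181) = ((2 + 35) + 5*√5)/189 = (37 + 5*√5)*(1/189) = 37/189 + 5*√5/189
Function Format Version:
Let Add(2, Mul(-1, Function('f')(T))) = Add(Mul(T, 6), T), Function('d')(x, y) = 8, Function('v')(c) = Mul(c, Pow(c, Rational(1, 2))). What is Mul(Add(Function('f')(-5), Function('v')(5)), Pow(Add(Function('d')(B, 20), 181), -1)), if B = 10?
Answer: Add(Rational(37, 189), Mul(Rational(5, 189), Pow(5, Rational(1, 2)))) ≈ 0.25492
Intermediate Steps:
Function('v')(c) = Pow(c, Rational(3, 2))
Function('f')(T) = Add(2, Mul(-7, T)) (Function('f')(T) = Add(2, Mul(-1, Add(Mul(T, 6), T))) = Add(2, Mul(-1, Add(Mul(6, T), T))) = Add(2, Mul(-1, Mul(7, T))) = Add(2, Mul(-7, T)))
Mul(Add(Function('f')(-5), Function('v')(5)), Pow(Add(Function('d')(B, 20), 181), -1)) = Mul(Add(Add(2, Mul(-7, -5)), Pow(5, Rational(3, 2))), Pow(Add(8, 181), -1)) = Mul(Add(Add(2, 35), Mul(5, Pow(5, Rational(1, 2)))), Pow(189, -1)) = Mul(Add(37, Mul(5, Pow(5, Rational(1, 2)))), Rational(1, 189)) = Add(Rational(37, 189), Mul(Rational(5, 189), Pow(5, Rational(1, 2))))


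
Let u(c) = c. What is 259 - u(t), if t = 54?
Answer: 205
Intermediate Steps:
259 - u(t) = 259 - 1*54 = 259 - 54 = 205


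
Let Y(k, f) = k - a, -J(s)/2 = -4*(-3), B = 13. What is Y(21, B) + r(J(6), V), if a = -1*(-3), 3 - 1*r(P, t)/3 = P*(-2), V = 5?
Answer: -117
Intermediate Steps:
J(s) = -24 (J(s) = -(-8)*(-3) = -2*12 = -24)
r(P, t) = 9 + 6*P (r(P, t) = 9 - 3*P*(-2) = 9 - (-6)*P = 9 + 6*P)
a = 3
Y(k, f) = -3 + k (Y(k, f) = k - 1*3 = k - 3 = -3 + k)
Y(21, B) + r(J(6), V) = (-3 + 21) + (9 + 6*(-24)) = 18 + (9 - 144) = 18 - 135 = -117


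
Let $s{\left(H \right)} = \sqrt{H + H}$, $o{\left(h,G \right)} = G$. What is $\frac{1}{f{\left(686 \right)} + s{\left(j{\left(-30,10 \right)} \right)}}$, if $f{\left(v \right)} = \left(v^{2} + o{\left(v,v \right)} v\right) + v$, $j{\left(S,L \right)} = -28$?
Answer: $\frac{67277}{63366726210} - \frac{i \sqrt{14}}{443567083470} \approx 1.0617 \cdot 10^{-6} - 8.4354 \cdot 10^{-12} i$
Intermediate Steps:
$s{\left(H \right)} = \sqrt{2} \sqrt{H}$ ($s{\left(H \right)} = \sqrt{2 H} = \sqrt{2} \sqrt{H}$)
$f{\left(v \right)} = v + 2 v^{2}$ ($f{\left(v \right)} = \left(v^{2} + v v\right) + v = \left(v^{2} + v^{2}\right) + v = 2 v^{2} + v = v + 2 v^{2}$)
$\frac{1}{f{\left(686 \right)} + s{\left(j{\left(-30,10 \right)} \right)}} = \frac{1}{686 \left(1 + 2 \cdot 686\right) + \sqrt{2} \sqrt{-28}} = \frac{1}{686 \left(1 + 1372\right) + \sqrt{2} \cdot 2 i \sqrt{7}} = \frac{1}{686 \cdot 1373 + 2 i \sqrt{14}} = \frac{1}{941878 + 2 i \sqrt{14}}$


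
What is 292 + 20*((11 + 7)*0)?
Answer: 292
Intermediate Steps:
292 + 20*((11 + 7)*0) = 292 + 20*(18*0) = 292 + 20*0 = 292 + 0 = 292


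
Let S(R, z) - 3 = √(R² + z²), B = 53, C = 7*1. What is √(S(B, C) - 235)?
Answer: √(-232 + √2858) ≈ 13.362*I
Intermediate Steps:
C = 7
S(R, z) = 3 + √(R² + z²)
√(S(B, C) - 235) = √((3 + √(53² + 7²)) - 235) = √((3 + √(2809 + 49)) - 235) = √((3 + √2858) - 235) = √(-232 + √2858)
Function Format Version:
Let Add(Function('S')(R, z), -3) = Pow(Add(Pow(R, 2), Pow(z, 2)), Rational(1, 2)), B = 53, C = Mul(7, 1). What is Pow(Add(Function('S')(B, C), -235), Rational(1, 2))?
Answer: Pow(Add(-232, Pow(2858, Rational(1, 2))), Rational(1, 2)) ≈ Mul(13.362, I)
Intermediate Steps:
C = 7
Function('S')(R, z) = Add(3, Pow(Add(Pow(R, 2), Pow(z, 2)), Rational(1, 2)))
Pow(Add(Function('S')(B, C), -235), Rational(1, 2)) = Pow(Add(Add(3, Pow(Add(Pow(53, 2), Pow(7, 2)), Rational(1, 2))), -235), Rational(1, 2)) = Pow(Add(Add(3, Pow(Add(2809, 49), Rational(1, 2))), -235), Rational(1, 2)) = Pow(Add(Add(3, Pow(2858, Rational(1, 2))), -235), Rational(1, 2)) = Pow(Add(-232, Pow(2858, Rational(1, 2))), Rational(1, 2))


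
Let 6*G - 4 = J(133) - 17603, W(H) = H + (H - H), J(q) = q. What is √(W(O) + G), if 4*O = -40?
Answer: I*√2921 ≈ 54.046*I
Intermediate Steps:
O = -10 (O = (¼)*(-40) = -10)
W(H) = H (W(H) = H + 0 = H)
G = -2911 (G = ⅔ + (133 - 17603)/6 = ⅔ + (⅙)*(-17470) = ⅔ - 8735/3 = -2911)
√(W(O) + G) = √(-10 - 2911) = √(-2921) = I*√2921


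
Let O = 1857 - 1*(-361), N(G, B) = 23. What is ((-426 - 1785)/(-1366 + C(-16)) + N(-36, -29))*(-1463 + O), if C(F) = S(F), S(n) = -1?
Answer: 25407260/1367 ≈ 18586.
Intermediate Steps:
C(F) = -1
O = 2218 (O = 1857 + 361 = 2218)
((-426 - 1785)/(-1366 + C(-16)) + N(-36, -29))*(-1463 + O) = ((-426 - 1785)/(-1366 - 1) + 23)*(-1463 + 2218) = (-2211/(-1367) + 23)*755 = (-2211*(-1/1367) + 23)*755 = (2211/1367 + 23)*755 = (33652/1367)*755 = 25407260/1367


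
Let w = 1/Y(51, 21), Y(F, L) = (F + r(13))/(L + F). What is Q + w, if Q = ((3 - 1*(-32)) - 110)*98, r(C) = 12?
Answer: -51442/7 ≈ -7348.9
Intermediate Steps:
Q = -7350 (Q = ((3 + 32) - 110)*98 = (35 - 110)*98 = -75*98 = -7350)
Y(F, L) = (12 + F)/(F + L) (Y(F, L) = (F + 12)/(L + F) = (12 + F)/(F + L))
w = 8/7 (w = 1/((12 + 51)/(51 + 21)) = 1/(63/72) = 1/((1/72)*63) = 1/(7/8) = 8/7 ≈ 1.1429)
Q + w = -7350 + 8/7 = -51442/7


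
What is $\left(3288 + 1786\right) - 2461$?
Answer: $2613$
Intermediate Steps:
$\left(3288 + 1786\right) - 2461 = 5074 - 2461 = 2613$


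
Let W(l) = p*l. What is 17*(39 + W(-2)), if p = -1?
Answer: 697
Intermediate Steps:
W(l) = -l
17*(39 + W(-2)) = 17*(39 - 1*(-2)) = 17*(39 + 2) = 17*41 = 697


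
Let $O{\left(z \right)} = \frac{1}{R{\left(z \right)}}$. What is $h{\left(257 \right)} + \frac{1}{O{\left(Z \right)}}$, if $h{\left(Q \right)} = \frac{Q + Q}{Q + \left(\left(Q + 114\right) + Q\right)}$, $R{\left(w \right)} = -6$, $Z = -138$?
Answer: $- \frac{4796}{885} \approx -5.4192$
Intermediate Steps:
$h{\left(Q \right)} = \frac{2 Q}{114 + 3 Q}$ ($h{\left(Q \right)} = \frac{2 Q}{Q + \left(\left(114 + Q\right) + Q\right)} = \frac{2 Q}{Q + \left(114 + 2 Q\right)} = \frac{2 Q}{114 + 3 Q}$)
$O{\left(z \right)} = - \frac{1}{6}$ ($O{\left(z \right)} = \frac{1}{-6} = - \frac{1}{6}$)
$h{\left(257 \right)} + \frac{1}{O{\left(Z \right)}} = \frac{2}{3} \cdot 257 \frac{1}{38 + 257} + \frac{1}{- \frac{1}{6}} = \frac{2}{3} \cdot 257 \cdot \frac{1}{295} - 6 = \frac{514}{885} - 6 = - \frac{4796}{885}$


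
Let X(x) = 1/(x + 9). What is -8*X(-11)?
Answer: 4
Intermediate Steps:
X(x) = 1/(9 + x)
-8*X(-11) = -8/(9 - 11) = -8/(-2) = -8*(-1/2) = 4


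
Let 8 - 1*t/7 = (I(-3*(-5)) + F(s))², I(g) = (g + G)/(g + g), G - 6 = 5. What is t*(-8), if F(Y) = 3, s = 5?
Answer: 87584/225 ≈ 389.26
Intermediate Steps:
G = 11 (G = 6 + 5 = 11)
I(g) = (11 + g)/(2*g) (I(g) = (g + 11)/(g + g) = (11 + g)/((2*g)) = (11 + g)*(1/(2*g)) = (11 + g)/(2*g))
t = -10948/225 (t = 56 - 7*((11 - 3*(-5))/(2*((-3*(-5)))) + 3)² = 56 - 7*((½)*(11 + 15)/15 + 3)² = 56 - 7*((½)*(1/15)*26 + 3)² = 56 - 7*(13/15 + 3)² = 56 - 7*(58/15)² = 56 - 7*3364/225 = 56 - 23548/225 = -10948/225 ≈ -48.658)
t*(-8) = -10948/225*(-8) = 87584/225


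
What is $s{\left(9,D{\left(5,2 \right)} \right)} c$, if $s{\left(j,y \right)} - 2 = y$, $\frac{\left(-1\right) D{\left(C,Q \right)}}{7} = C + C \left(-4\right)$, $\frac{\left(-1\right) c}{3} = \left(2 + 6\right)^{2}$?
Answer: $-20544$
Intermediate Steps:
$c = -192$ ($c = - 3 \left(2 + 6\right)^{2} = - 3 \cdot 8^{2} = \left(-3\right) 64 = -192$)
$D{\left(C,Q \right)} = 21 C$ ($D{\left(C,Q \right)} = - 7 \left(C + C \left(-4\right)\right) = - 7 \left(C - 4 C\right) = - 7 \left(- 3 C\right) = 21 C$)
$s{\left(j,y \right)} = 2 + y$
$s{\left(9,D{\left(5,2 \right)} \right)} c = \left(2 + 21 \cdot 5\right) \left(-192\right) = \left(2 + 105\right) \left(-192\right) = 107 \left(-192\right) = -20544$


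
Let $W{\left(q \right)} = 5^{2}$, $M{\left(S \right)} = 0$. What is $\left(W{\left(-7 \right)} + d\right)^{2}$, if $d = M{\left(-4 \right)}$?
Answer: $625$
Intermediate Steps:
$d = 0$
$W{\left(q \right)} = 25$
$\left(W{\left(-7 \right)} + d\right)^{2} = \left(25 + 0\right)^{2} = 25^{2} = 625$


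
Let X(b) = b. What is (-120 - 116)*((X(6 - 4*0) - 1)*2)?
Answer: -2360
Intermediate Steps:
(-120 - 116)*((X(6 - 4*0) - 1)*2) = (-120 - 116)*(((6 - 4*0) - 1)*2) = -236*((6 + 0) - 1)*2 = -236*(6 - 1)*2 = -1180*2 = -236*10 = -2360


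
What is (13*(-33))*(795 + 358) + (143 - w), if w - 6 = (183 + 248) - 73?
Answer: -494858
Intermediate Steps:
w = 364 (w = 6 + ((183 + 248) - 73) = 6 + (431 - 73) = 6 + 358 = 364)
(13*(-33))*(795 + 358) + (143 - w) = (13*(-33))*(795 + 358) + (143 - 1*364) = -429*1153 + (143 - 364) = -494637 - 221 = -494858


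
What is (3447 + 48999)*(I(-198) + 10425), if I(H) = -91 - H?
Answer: 552361272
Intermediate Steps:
(3447 + 48999)*(I(-198) + 10425) = (3447 + 48999)*((-91 - 1*(-198)) + 10425) = 52446*((-91 + 198) + 10425) = 52446*(107 + 10425) = 52446*10532 = 552361272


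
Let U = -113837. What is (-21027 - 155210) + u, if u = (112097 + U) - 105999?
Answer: -283976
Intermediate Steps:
u = -107739 (u = (112097 - 113837) - 105999 = -1740 - 105999 = -107739)
(-21027 - 155210) + u = (-21027 - 155210) - 107739 = -176237 - 107739 = -283976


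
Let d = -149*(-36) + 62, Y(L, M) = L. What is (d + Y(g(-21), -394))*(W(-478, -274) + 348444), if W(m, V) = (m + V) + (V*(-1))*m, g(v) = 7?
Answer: 1177439760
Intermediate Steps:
d = 5426 (d = 5364 + 62 = 5426)
W(m, V) = V + m - V*m (W(m, V) = (V + m) + (-V)*m = (V + m) - V*m = V + m - V*m)
(d + Y(g(-21), -394))*(W(-478, -274) + 348444) = (5426 + 7)*((-274 - 478 - 1*(-274)*(-478)) + 348444) = 5433*((-274 - 478 - 130972) + 348444) = 5433*(-131724 + 348444) = 5433*216720 = 1177439760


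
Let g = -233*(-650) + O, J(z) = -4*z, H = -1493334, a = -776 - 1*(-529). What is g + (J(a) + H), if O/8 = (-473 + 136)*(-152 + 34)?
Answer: -1022768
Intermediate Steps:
a = -247 (a = -776 + 529 = -247)
O = 318128 (O = 8*((-473 + 136)*(-152 + 34)) = 8*(-337*(-118)) = 8*39766 = 318128)
g = 469578 (g = -233*(-650) + 318128 = 151450 + 318128 = 469578)
g + (J(a) + H) = 469578 + (-4*(-247) - 1493334) = 469578 + (988 - 1493334) = 469578 - 1492346 = -1022768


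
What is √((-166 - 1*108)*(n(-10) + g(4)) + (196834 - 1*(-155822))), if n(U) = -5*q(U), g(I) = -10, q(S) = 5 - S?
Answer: √375946 ≈ 613.14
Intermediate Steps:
n(U) = -25 + 5*U (n(U) = -5*(5 - U) = -25 + 5*U)
√((-166 - 1*108)*(n(-10) + g(4)) + (196834 - 1*(-155822))) = √((-166 - 1*108)*((-25 + 5*(-10)) - 10) + (196834 - 1*(-155822))) = √((-166 - 108)*((-25 - 50) - 10) + (196834 + 155822)) = √(-274*(-75 - 10) + 352656) = √(-274*(-85) + 352656) = √(23290 + 352656) = √375946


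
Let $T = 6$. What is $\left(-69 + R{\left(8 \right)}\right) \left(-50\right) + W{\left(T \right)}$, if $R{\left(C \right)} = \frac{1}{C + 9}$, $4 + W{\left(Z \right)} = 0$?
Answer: $\frac{58532}{17} \approx 3443.1$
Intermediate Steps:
$W{\left(Z \right)} = -4$ ($W{\left(Z \right)} = -4 + 0 = -4$)
$R{\left(C \right)} = \frac{1}{9 + C}$
$\left(-69 + R{\left(8 \right)}\right) \left(-50\right) + W{\left(T \right)} = \left(-69 + \frac{1}{9 + 8}\right) \left(-50\right) - 4 = \left(-69 + \frac{1}{17}\right) \left(-50\right) - 4 = \left(- \frac{1172}{17}\right) \left(-50\right) - 4 = \frac{58600}{17} - 4 = \frac{58532}{17}$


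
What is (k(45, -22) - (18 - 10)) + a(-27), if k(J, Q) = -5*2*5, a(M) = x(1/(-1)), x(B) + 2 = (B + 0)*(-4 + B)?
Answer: -55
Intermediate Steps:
x(B) = -2 + B*(-4 + B) (x(B) = -2 + (B + 0)*(-4 + B) = -2 + B*(-4 + B))
a(M) = 3 (a(M) = -2 + (1/(-1))² - 4/(-1) = -2 + (-1)² - 4*(-1) = -2 + 1 + 4 = 3)
k(J, Q) = -50 (k(J, Q) = -10*5 = -50)
(k(45, -22) - (18 - 10)) + a(-27) = (-50 - (18 - 10)) + 3 = (-50 - 1*8) + 3 = (-50 - 8) + 3 = -58 + 3 = -55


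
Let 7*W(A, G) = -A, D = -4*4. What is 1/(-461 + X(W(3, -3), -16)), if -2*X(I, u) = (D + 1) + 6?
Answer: -2/913 ≈ -0.0021906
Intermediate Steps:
D = -16
W(A, G) = -A/7 (W(A, G) = (-A)/7 = -A/7)
X(I, u) = 9/2 (X(I, u) = -((-16 + 1) + 6)/2 = -(-15 + 6)/2 = -½*(-9) = 9/2)
1/(-461 + X(W(3, -3), -16)) = 1/(-461 + 9/2) = 1/(-913/2) = -2/913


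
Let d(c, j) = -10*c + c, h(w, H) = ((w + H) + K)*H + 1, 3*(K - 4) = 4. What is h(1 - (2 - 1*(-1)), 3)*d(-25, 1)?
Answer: 4500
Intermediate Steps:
K = 16/3 (K = 4 + (⅓)*4 = 4 + 4/3 = 16/3 ≈ 5.3333)
h(w, H) = 1 + H*(16/3 + H + w) (h(w, H) = ((w + H) + 16/3)*H + 1 = ((H + w) + 16/3)*H + 1 = (16/3 + H + w)*H + 1 = H*(16/3 + H + w) + 1 = 1 + H*(16/3 + H + w))
d(c, j) = -9*c
h(1 - (2 - 1*(-1)), 3)*d(-25, 1) = (1 + 3² + (16/3)*3 + 3*(1 - (2 - 1*(-1))))*(-9*(-25)) = (1 + 9 + 16 + 3*(1 - (2 + 1)))*225 = (1 + 9 + 16 + 3*(1 - 1*3))*225 = (1 + 9 + 16 + 3*(1 - 3))*225 = (1 + 9 + 16 + 3*(-2))*225 = (1 + 9 + 16 - 6)*225 = 20*225 = 4500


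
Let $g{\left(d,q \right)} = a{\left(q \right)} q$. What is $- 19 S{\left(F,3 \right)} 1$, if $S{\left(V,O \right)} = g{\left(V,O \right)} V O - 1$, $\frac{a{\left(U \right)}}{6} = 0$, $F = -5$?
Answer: $19$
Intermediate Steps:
$a{\left(U \right)} = 0$ ($a{\left(U \right)} = 6 \cdot 0 = 0$)
$g{\left(d,q \right)} = 0$ ($g{\left(d,q \right)} = 0 q = 0$)
$S{\left(V,O \right)} = -1$ ($S{\left(V,O \right)} = 0 V O - 1 = 0 O - 1 = 0 - 1 = -1$)
$- 19 S{\left(F,3 \right)} 1 = \left(-19\right) \left(-1\right) 1 = 19 \cdot 1 = 19$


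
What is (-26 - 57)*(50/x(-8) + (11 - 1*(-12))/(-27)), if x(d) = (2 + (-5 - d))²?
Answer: -2573/27 ≈ -95.296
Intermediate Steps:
x(d) = (-3 - d)²
(-26 - 57)*(50/x(-8) + (11 - 1*(-12))/(-27)) = (-26 - 57)*(50/((3 - 8)²) + (11 - 1*(-12))/(-27)) = -83*(50/((-5)²) + (11 + 12)*(-1/27)) = -83*(50/25 + 23*(-1/27)) = -83*(50*(1/25) - 23/27) = -83*(2 - 23/27) = -83*31/27 = -2573/27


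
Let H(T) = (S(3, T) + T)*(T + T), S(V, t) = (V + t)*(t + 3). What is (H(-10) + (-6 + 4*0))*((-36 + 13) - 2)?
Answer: 19650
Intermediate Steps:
S(V, t) = (3 + t)*(V + t) (S(V, t) = (V + t)*(3 + t) = (3 + t)*(V + t))
H(T) = 2*T*(9 + T² + 7*T) (H(T) = ((T² + 3*3 + 3*T + 3*T) + T)*(T + T) = ((T² + 9 + 3*T + 3*T) + T)*(2*T) = ((9 + T² + 6*T) + T)*(2*T) = (9 + T² + 7*T)*(2*T) = 2*T*(9 + T² + 7*T))
(H(-10) + (-6 + 4*0))*((-36 + 13) - 2) = (2*(-10)*(9 + (-10)² + 7*(-10)) + (-6 + 4*0))*((-36 + 13) - 2) = (2*(-10)*(9 + 100 - 70) + (-6 + 0))*(-23 - 2) = (2*(-10)*39 - 6)*(-25) = (-780 - 6)*(-25) = -786*(-25) = 19650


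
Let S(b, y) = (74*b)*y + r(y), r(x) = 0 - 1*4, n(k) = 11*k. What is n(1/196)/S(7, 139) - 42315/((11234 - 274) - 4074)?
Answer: -298566308387/48586266344 ≈ -6.1451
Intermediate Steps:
r(x) = -4 (r(x) = 0 - 4 = -4)
S(b, y) = -4 + 74*b*y (S(b, y) = (74*b)*y - 4 = 74*b*y - 4 = -4 + 74*b*y)
n(1/196)/S(7, 139) - 42315/((11234 - 274) - 4074) = (11/196)/(-4 + 74*7*139) - 42315/((11234 - 274) - 4074) = (11*(1/196))/(-4 + 72002) - 42315/(10960 - 4074) = (11/196)/71998 - 42315/6886 = (11/196)*(1/71998) - 42315*1/6886 = 11/14111608 - 42315/6886 = -298566308387/48586266344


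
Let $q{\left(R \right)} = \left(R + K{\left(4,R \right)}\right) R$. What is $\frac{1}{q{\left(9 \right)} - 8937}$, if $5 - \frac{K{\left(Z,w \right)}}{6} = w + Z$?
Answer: $- \frac{1}{9288} \approx -0.00010767$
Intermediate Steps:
$K{\left(Z,w \right)} = 30 - 6 Z - 6 w$ ($K{\left(Z,w \right)} = 30 - 6 \left(w + Z\right) = 30 - 6 \left(Z + w\right) = 30 - \left(6 Z + 6 w\right) = 30 - 6 Z - 6 w$)
$q{\left(R \right)} = R \left(6 - 5 R\right)$ ($q{\left(R \right)} = \left(R - \left(-6 + 6 R\right)\right) R = \left(6 - 5 R\right) R = R \left(6 - 5 R\right)$)
$\frac{1}{q{\left(9 \right)} - 8937} = \frac{1}{9 \left(6 - 45\right) - 8937} = \frac{1}{9 \left(-39\right) - 8937} = \frac{1}{-351 - 8937} = \frac{1}{-9288} = - \frac{1}{9288}$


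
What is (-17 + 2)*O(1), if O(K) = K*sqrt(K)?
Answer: -15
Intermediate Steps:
O(K) = K**(3/2)
(-17 + 2)*O(1) = (-17 + 2)*1**(3/2) = -15*1 = -15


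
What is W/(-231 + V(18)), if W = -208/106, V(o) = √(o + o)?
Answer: 104/11925 ≈ 0.0087212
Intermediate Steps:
V(o) = √2*√o (V(o) = √(2*o) = √2*√o)
W = -104/53 (W = -208*1/106 = -104/53 ≈ -1.9623)
W/(-231 + V(18)) = -104/53/(-231 + √2*√18) = -104/53/(-231 + √2*(3*√2)) = -104/53/(-231 + 6) = -104/53/(-225) = -1/225*(-104/53) = 104/11925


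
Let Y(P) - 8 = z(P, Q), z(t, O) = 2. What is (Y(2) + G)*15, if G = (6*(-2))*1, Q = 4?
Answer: -30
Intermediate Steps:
Y(P) = 10 (Y(P) = 8 + 2 = 10)
G = -12 (G = -12*1 = -12)
(Y(2) + G)*15 = (10 - 12)*15 = -2*15 = -30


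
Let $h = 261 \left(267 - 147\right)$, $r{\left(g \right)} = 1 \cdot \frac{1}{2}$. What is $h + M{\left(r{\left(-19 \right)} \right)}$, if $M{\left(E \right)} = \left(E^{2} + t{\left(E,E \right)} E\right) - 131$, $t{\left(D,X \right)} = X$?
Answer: $\frac{62379}{2} \approx 31190.0$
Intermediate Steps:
$r{\left(g \right)} = \frac{1}{2}$ ($r{\left(g \right)} = 1 \cdot \frac{1}{2} = \frac{1}{2}$)
$M{\left(E \right)} = -131 + 2 E^{2}$ ($M{\left(E \right)} = \left(E^{2} + E E\right) - 131 = \left(E^{2} + E^{2}\right) - 131 = 2 E^{2} - 131 = -131 + 2 E^{2}$)
$h = 31320$ ($h = 261 \cdot 120 = 31320$)
$h + M{\left(r{\left(-19 \right)} \right)} = 31320 - \left(131 - \frac{2}{4}\right) = 31320 + \left(-131 + 2 \cdot \frac{1}{4}\right) = 31320 + \left(-131 + \frac{1}{2}\right) = 31320 - \frac{261}{2} = \frac{62379}{2}$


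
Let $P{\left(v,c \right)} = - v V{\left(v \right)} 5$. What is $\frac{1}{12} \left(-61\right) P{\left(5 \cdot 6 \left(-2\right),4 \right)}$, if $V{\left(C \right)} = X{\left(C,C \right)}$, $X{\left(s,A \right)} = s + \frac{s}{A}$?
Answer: $89975$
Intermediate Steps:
$V{\left(C \right)} = 1 + C$ ($V{\left(C \right)} = C + \frac{C}{C} = C + 1 = 1 + C$)
$P{\left(v,c \right)} = - 5 v \left(1 + v\right)$ ($P{\left(v,c \right)} = - v \left(1 + v\right) 5 = - 5 v \left(1 + v\right)$)
$\frac{1}{12} \left(-61\right) P{\left(5 \cdot 6 \left(-2\right),4 \right)} = \frac{1}{12} \left(-61\right) \left(- 5 \cdot 5 \cdot 6 \left(-2\right) \left(1 + 5 \cdot 6 \left(-2\right)\right)\right) = \frac{1}{12} \left(-61\right) \left(- 5 \cdot 30 \left(-2\right) \left(1 + 30 \left(-2\right)\right)\right) = - \frac{61 \left(\left(-5\right) \left(-60\right) \left(1 - 60\right)\right)}{12} = - \frac{61 \left(\left(-5\right) \left(-60\right) \left(-59\right)\right)}{12} = \left(- \frac{61}{12}\right) \left(-17700\right) = 89975$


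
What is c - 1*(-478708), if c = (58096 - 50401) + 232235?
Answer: 718638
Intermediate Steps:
c = 239930 (c = 7695 + 232235 = 239930)
c - 1*(-478708) = 239930 - 1*(-478708) = 239930 + 478708 = 718638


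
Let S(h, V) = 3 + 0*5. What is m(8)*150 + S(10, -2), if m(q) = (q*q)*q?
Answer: 76803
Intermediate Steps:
m(q) = q³ (m(q) = q²*q = q³)
S(h, V) = 3 (S(h, V) = 3 + 0 = 3)
m(8)*150 + S(10, -2) = 8³*150 + 3 = 512*150 + 3 = 76800 + 3 = 76803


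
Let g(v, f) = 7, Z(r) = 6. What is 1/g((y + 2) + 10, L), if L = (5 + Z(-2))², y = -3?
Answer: ⅐ ≈ 0.14286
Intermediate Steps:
L = 121 (L = (5 + 6)² = 11² = 121)
1/g((y + 2) + 10, L) = 1/7 = ⅐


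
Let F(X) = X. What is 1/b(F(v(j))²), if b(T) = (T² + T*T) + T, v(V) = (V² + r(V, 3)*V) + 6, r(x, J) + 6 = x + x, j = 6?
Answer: 1/74036196 ≈ 1.3507e-8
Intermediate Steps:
r(x, J) = -6 + 2*x (r(x, J) = -6 + (x + x) = -6 + 2*x)
v(V) = 6 + V² + V*(-6 + 2*V) (v(V) = (V² + (-6 + 2*V)*V) + 6 = (V² + V*(-6 + 2*V)) + 6 = 6 + V² + V*(-6 + 2*V))
b(T) = T + 2*T² (b(T) = (T² + T²) + T = 2*T² + T = T + 2*T²)
1/b(F(v(j))²) = 1/((6 - 6*6 + 3*6²)²*(1 + 2*(6 - 6*6 + 3*6²)²)) = 1/((6 - 36 + 3*36)²*(1 + 2*(6 - 36 + 3*36)²)) = 1/((6 - 36 + 108)²*(1 + 2*(6 - 36 + 108)²)) = 1/(78²*(1 + 2*78²)) = 1/(6084*(1 + 2*6084)) = 1/(6084*(1 + 12168)) = 1/(6084*12169) = 1/74036196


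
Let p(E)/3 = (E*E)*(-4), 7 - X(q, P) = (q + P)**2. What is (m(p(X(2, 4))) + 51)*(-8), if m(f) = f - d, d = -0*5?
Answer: 80328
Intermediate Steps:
X(q, P) = 7 - (P + q)**2 (X(q, P) = 7 - (q + P)**2 = 7 - (P + q)**2)
d = 0 (d = -1*0 = 0)
p(E) = -12*E**2 (p(E) = 3*((E*E)*(-4)) = 3*(E**2*(-4)) = 3*(-4*E**2) = -12*E**2)
m(f) = f (m(f) = f - 1*0 = f + 0 = f)
(m(p(X(2, 4))) + 51)*(-8) = (-12*(7 - (4 + 2)**2)**2 + 51)*(-8) = (-12*(7 - 1*6**2)**2 + 51)*(-8) = (-12*(7 - 1*36)**2 + 51)*(-8) = (-12*(7 - 36)**2 + 51)*(-8) = (-12*(-29)**2 + 51)*(-8) = (-12*841 + 51)*(-8) = (-10092 + 51)*(-8) = -10041*(-8) = 80328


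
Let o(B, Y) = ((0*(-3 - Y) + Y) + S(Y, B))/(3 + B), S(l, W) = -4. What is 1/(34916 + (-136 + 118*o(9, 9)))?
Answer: 6/208975 ≈ 2.8712e-5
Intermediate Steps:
o(B, Y) = (-4 + Y)/(3 + B) (o(B, Y) = ((0*(-3 - Y) + Y) - 4)/(3 + B) = ((0 + Y) - 4)/(3 + B) = (Y - 4)/(3 + B) = (-4 + Y)/(3 + B))
1/(34916 + (-136 + 118*o(9, 9))) = 1/(34916 + (-136 + 118*((-4 + 9)/(3 + 9)))) = 1/(34916 + (-136 + 118*(5/12))) = 1/(34916 + (-136 + 295/6)) = 1/(34916 - 521/6) = 1/(208975/6) = 6/208975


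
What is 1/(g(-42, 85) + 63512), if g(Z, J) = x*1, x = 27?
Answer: 1/63539 ≈ 1.5738e-5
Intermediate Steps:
g(Z, J) = 27 (g(Z, J) = 27*1 = 27)
1/(g(-42, 85) + 63512) = 1/(27 + 63512) = 1/63539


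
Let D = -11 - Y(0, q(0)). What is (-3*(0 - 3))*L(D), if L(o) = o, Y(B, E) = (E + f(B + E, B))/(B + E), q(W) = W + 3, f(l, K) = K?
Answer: -108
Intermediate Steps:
q(W) = 3 + W
Y(B, E) = 1 (Y(B, E) = (E + B)/(B + E) = (B + E)/(B + E) = 1)
D = -12 (D = -11 - 1*1 = -11 - 1 = -12)
(-3*(0 - 3))*L(D) = -3*(0 - 3)*(-12) = -3*(-3)*(-12) = 9*(-12) = -108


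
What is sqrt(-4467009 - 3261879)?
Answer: 2*I*sqrt(1932222) ≈ 2780.1*I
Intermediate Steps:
sqrt(-4467009 - 3261879) = sqrt(-7728888) = 2*I*sqrt(1932222)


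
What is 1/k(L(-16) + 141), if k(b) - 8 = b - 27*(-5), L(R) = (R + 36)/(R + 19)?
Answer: 3/872 ≈ 0.0034404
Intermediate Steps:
L(R) = (36 + R)/(19 + R)
k(b) = 143 + b (k(b) = 8 + (b - 27*(-5)) = 8 + (b + 135) = 8 + (135 + b) = 143 + b)
1/k(L(-16) + 141) = 1/(143 + ((36 - 16)/(19 - 16) + 141)) = 1/(143 + (20/3 + 141)) = 1/(143 + 443/3) = 1/(872/3) = 3/872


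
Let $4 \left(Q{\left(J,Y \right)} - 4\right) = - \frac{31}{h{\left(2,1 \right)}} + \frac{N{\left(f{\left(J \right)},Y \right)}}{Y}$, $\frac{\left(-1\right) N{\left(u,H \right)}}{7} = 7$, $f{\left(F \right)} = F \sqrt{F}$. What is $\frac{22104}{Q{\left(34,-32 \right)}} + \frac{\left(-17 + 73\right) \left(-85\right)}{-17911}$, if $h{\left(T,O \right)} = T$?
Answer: $\frac{50676116632}{1164215} \approx 43528.0$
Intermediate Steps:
$f{\left(F \right)} = F^{\frac{3}{2}}$
$N{\left(u,H \right)} = -49$ ($N{\left(u,H \right)} = \left(-7\right) 7 = -49$)
$Q{\left(J,Y \right)} = \frac{1}{8} - \frac{49}{4 Y}$ ($Q{\left(J,Y \right)} = 4 + \frac{- \frac{31}{2} - \frac{49}{Y}}{4} = 4 - \left(\frac{31}{8} + \frac{49}{4 Y}\right) = \frac{1}{8} - \frac{49}{4 Y}$)
$\frac{22104}{Q{\left(34,-32 \right)}} + \frac{\left(-17 + 73\right) \left(-85\right)}{-17911} = \frac{22104}{\frac{1}{8} \frac{1}{-32} \left(-98 - 32\right)} + \frac{\left(-17 + 73\right) \left(-85\right)}{-17911} = \frac{22104}{\frac{1}{8} \left(- \frac{1}{32}\right) \left(-130\right)} + 56 \left(-85\right) \left(- \frac{1}{17911}\right) = \frac{22104}{\frac{65}{128}} - - \frac{4760}{17911} = 22104 \cdot \frac{128}{65} + \frac{4760}{17911} = \frac{2829312}{65} + \frac{4760}{17911} = \frac{50676116632}{1164215}$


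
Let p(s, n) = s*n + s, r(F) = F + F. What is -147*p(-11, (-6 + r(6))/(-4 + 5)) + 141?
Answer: 11460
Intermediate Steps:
r(F) = 2*F
p(s, n) = s + n*s (p(s, n) = n*s + s = s + n*s)
-147*p(-11, (-6 + r(6))/(-4 + 5)) + 141 = -(-1617)*(1 + (-6 + 2*6)/(-4 + 5)) + 141 = -(-1617)*(1 + (-6 + 12)/1) + 141 = -(-1617)*(1 + 6*1) + 141 = -(-1617)*(1 + 6) + 141 = -(-1617)*7 + 141 = -147*(-77) + 141 = 11319 + 141 = 11460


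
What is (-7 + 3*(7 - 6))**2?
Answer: 16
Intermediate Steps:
(-7 + 3*(7 - 6))**2 = (-7 + 3*1)**2 = (-7 + 3)**2 = (-4)**2 = 16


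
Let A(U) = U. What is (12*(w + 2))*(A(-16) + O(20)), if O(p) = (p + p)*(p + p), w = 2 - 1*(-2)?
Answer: 114048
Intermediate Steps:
w = 4 (w = 2 + 2 = 4)
O(p) = 4*p² (O(p) = (2*p)*(2*p) = 4*p²)
(12*(w + 2))*(A(-16) + O(20)) = (12*(4 + 2))*(-16 + 4*20²) = (12*6)*(-16 + 4*400) = 72*(-16 + 1600) = 72*1584 = 114048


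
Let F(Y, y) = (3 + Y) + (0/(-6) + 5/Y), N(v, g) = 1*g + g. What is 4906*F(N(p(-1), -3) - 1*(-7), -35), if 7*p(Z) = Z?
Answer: 44154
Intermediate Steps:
p(Z) = Z/7
N(v, g) = 2*g (N(v, g) = g + g = 2*g)
F(Y, y) = 3 + Y + 5/Y (F(Y, y) = (3 + Y) + (0*(-1/6) + 5/Y) = (3 + Y) + (0 + 5/Y) = (3 + Y) + 5/Y = 3 + Y + 5/Y)
4906*F(N(p(-1), -3) - 1*(-7), -35) = 4906*(3 + (2*(-3) - 1*(-7)) + 5/(2*(-3) - 1*(-7))) = 4906*(3 + (-6 + 7) + 5/(-6 + 7)) = 4906*(3 + 1 + 5/1) = 4906*(3 + 1 + 5*1) = 4906*(3 + 1 + 5) = 4906*9 = 44154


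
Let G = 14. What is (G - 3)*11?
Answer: 121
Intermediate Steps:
(G - 3)*11 = (14 - 3)*11 = 11*11 = 121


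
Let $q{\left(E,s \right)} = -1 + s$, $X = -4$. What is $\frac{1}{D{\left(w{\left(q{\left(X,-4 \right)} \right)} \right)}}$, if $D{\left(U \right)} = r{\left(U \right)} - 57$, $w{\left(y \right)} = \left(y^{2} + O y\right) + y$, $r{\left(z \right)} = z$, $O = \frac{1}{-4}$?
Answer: $- \frac{4}{143} \approx -0.027972$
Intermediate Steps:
$O = - \frac{1}{4} \approx -0.25$
$w{\left(y \right)} = y^{2} + \frac{3 y}{4}$ ($w{\left(y \right)} = \left(y^{2} - \frac{y}{4}\right) + y = y^{2} + \frac{3 y}{4}$)
$D{\left(U \right)} = -57 + U$ ($D{\left(U \right)} = U - 57 = -57 + U$)
$\frac{1}{D{\left(w{\left(q{\left(X,-4 \right)} \right)} \right)}} = \frac{1}{-57 + \frac{\left(-1 - 4\right) \left(3 + 4 \left(-1 - 4\right)\right)}{4}} = \frac{1}{-57 + \frac{1}{4} \left(-5\right) \left(3 + 4 \left(-5\right)\right)} = \frac{1}{-57 + \frac{1}{4} \left(-5\right) \left(3 - 20\right)} = \frac{1}{-57 + \frac{1}{4} \left(-5\right) \left(-17\right)} = \frac{1}{-57 + \frac{85}{4}} = \frac{1}{- \frac{143}{4}} = - \frac{4}{143}$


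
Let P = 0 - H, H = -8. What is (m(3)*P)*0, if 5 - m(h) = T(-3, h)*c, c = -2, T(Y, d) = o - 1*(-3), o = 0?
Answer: 0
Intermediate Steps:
T(Y, d) = 3 (T(Y, d) = 0 - 1*(-3) = 0 + 3 = 3)
P = 8 (P = 0 - 1*(-8) = 0 + 8 = 8)
m(h) = 11 (m(h) = 5 - 3*(-2) = 5 - 1*(-6) = 5 + 6 = 11)
(m(3)*P)*0 = (11*8)*0 = 88*0 = 0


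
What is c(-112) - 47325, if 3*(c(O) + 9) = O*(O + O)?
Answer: -116914/3 ≈ -38971.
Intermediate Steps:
c(O) = -9 + 2*O²/3 (c(O) = -9 + (O*(O + O))/3 = -9 + (O*(2*O))/3 = -9 + (2*O²)/3 = -9 + 2*O²/3)
c(-112) - 47325 = (-9 + (⅔)*(-112)²) - 47325 = (-9 + (⅔)*12544) - 47325 = (-9 + 25088/3) - 47325 = 25061/3 - 47325 = -116914/3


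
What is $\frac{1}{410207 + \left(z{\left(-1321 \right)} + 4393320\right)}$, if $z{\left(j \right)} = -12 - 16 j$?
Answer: $\frac{1}{4824651} \approx 2.0727 \cdot 10^{-7}$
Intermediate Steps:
$\frac{1}{410207 + \left(z{\left(-1321 \right)} + 4393320\right)} = \frac{1}{410207 + \left(\left(-12 - -21136\right) + 4393320\right)} = \frac{1}{410207 + \left(\left(-12 + 21136\right) + 4393320\right)} = \frac{1}{410207 + \left(21124 + 4393320\right)} = \frac{1}{410207 + 4414444} = \frac{1}{4824651}$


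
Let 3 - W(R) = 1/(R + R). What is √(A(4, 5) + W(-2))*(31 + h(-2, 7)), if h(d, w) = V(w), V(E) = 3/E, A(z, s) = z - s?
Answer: 330/7 ≈ 47.143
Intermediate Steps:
W(R) = 3 - 1/(2*R) (W(R) = 3 - 1/(R + R) = 3 - 1/(2*R))
h(d, w) = 3/w
√(A(4, 5) + W(-2))*(31 + h(-2, 7)) = √((4 - 1*5) + (3 - ½/(-2)))*(31 + 3/7) = √((4 - 5) + (3 - ½*(-½)))*(31 + 3*(⅐)) = √(-1 + (3 + ¼))*(31 + 3/7) = √(-1 + 13/4)*(220/7) = √(9/4)*(220/7) = (3/2)*(220/7) = 330/7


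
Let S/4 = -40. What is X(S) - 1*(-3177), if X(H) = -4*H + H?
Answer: 3657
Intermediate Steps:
S = -160 (S = 4*(-40) = -160)
X(H) = -3*H
X(S) - 1*(-3177) = -3*(-160) - 1*(-3177) = 480 + 3177 = 3657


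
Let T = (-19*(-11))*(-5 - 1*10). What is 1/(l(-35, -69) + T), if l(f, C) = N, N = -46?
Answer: -1/3181 ≈ -0.00031437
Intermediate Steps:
l(f, C) = -46
T = -3135 (T = 209*(-5 - 10) = 209*(-15) = -3135)
1/(l(-35, -69) + T) = 1/(-46 - 3135) = 1/(-3181) = -1/3181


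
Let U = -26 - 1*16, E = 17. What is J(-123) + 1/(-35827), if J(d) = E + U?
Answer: -895676/35827 ≈ -25.000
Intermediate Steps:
U = -42 (U = -26 - 16 = -42)
J(d) = -25 (J(d) = 17 - 42 = -25)
J(-123) + 1/(-35827) = -25 + 1/(-35827) = -25 - 1/35827 = -895676/35827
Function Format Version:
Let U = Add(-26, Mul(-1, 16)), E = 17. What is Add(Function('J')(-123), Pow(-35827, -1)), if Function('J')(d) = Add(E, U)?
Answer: Rational(-895676, 35827) ≈ -25.000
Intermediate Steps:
U = -42 (U = Add(-26, -16) = -42)
Function('J')(d) = -25 (Function('J')(d) = Add(17, -42) = -25)
Add(Function('J')(-123), Pow(-35827, -1)) = Add(-25, Pow(-35827, -1)) = Add(-25, Rational(-1, 35827)) = Rational(-895676, 35827)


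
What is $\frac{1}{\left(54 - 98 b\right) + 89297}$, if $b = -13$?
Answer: $\frac{1}{90625} \approx 1.1034 \cdot 10^{-5}$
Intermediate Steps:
$\frac{1}{\left(54 - 98 b\right) + 89297} = \frac{1}{\left(54 - -1274\right) + 89297} = \frac{1}{\left(54 + 1274\right) + 89297} = \frac{1}{1328 + 89297} = \frac{1}{90625}$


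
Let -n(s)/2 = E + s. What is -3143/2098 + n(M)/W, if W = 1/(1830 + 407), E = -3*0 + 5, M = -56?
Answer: 478705909/2098 ≈ 2.2817e+5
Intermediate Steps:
E = 5 (E = 0 + 5 = 5)
n(s) = -10 - 2*s (n(s) = -2*(5 + s) = -10 - 2*s)
W = 1/2237 ≈ 0.00044703
-3143/2098 + n(M)/W = -3143/2098 + (-10 - 2*(-56))/(1/2237) = -3143*1/2098 + (-10 + 112)*2237 = -3143/2098 + 102*2237 = -3143/2098 + 228174 = 478705909/2098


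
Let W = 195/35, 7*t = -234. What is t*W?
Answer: -9126/49 ≈ -186.24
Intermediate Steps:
t = -234/7 (t = (1/7)*(-234) = -234/7 ≈ -33.429)
W = 39/7 (W = 195*(1/35) = 39/7 ≈ 5.5714)
t*W = -234/7*39/7 = -9126/49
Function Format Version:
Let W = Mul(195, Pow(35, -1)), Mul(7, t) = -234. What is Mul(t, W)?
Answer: Rational(-9126, 49) ≈ -186.24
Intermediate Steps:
t = Rational(-234, 7) (t = Mul(Rational(1, 7), -234) = Rational(-234, 7) ≈ -33.429)
W = Rational(39, 7) (W = Mul(195, Rational(1, 35)) = Rational(39, 7) ≈ 5.5714)
Mul(t, W) = Mul(Rational(-234, 7), Rational(39, 7)) = Rational(-9126, 49)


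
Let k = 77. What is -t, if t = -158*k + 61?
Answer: 12105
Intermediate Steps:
t = -12105 (t = -158*77 + 61 = -12166 + 61 = -12105)
-t = -1*(-12105) = 12105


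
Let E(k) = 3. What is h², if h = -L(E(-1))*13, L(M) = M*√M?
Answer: 4563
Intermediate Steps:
L(M) = M^(3/2)
h = -39*√3 (h = -3^(3/2)*13 = -3*√3*13 = -39*√3 ≈ -67.550)
h² = (-39*√3)² = 4563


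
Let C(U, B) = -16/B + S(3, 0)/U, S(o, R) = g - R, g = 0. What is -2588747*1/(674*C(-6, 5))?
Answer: 12943735/10784 ≈ 1200.3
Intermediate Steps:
S(o, R) = -R (S(o, R) = 0 - R = -R)
C(U, B) = -16/B (C(U, B) = -16/B + (-1*0)/U = -16/B + 0/U = -16/B + 0 = -16/B)
-2588747*1/(674*C(-6, 5)) = -2588747/(674*(-16/5)) = -2588747/(-10784/5) = -2588747*(-5/10784) = 12943735/10784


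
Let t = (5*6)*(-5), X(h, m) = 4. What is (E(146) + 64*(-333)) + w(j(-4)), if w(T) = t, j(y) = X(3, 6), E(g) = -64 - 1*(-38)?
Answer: -21488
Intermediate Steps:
E(g) = -26 (E(g) = -64 + 38 = -26)
j(y) = 4
t = -150 (t = 30*(-5) = -150)
w(T) = -150
(E(146) + 64*(-333)) + w(j(-4)) = (-26 + 64*(-333)) - 150 = (-26 - 21312) - 150 = -21338 - 150 = -21488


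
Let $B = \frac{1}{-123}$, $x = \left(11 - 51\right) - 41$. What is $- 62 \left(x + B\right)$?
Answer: $\frac{617768}{123} \approx 5022.5$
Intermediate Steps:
$x = -81$ ($x = -40 - 41 = -81$)
$B = - \frac{1}{123} \approx -0.0081301$
$- 62 \left(x + B\right) = - 62 \left(-81 - \frac{1}{123}\right) = \left(-62\right) \left(- \frac{9964}{123}\right) = \frac{617768}{123}$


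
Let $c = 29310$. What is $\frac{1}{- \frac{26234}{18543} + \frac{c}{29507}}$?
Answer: $- \frac{547148301}{230591308} \approx -2.3728$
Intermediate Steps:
$\frac{1}{- \frac{26234}{18543} + \frac{c}{29507}} = \frac{1}{- \frac{26234}{18543} + \frac{29310}{29507}} = \frac{1}{- \frac{230591308}{547148301}} = - \frac{547148301}{230591308}$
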